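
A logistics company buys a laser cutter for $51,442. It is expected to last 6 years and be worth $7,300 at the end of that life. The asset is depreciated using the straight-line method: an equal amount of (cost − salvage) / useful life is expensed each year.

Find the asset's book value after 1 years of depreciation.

$44,085

Depreciable base = $51,442 − $7,300 = $44,142.
Annual expense = $44,142 / 6 = $7,357.
End of year 1: book value $44,085.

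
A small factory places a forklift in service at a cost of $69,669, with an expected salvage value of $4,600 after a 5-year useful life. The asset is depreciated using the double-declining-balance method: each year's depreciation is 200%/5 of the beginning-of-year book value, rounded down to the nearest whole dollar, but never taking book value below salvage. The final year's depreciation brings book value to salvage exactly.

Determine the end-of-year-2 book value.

$25,082

Depreciable base = $69,669 − $4,600 = $65,069.
Year 1: ⌊$69,669 × 200%/5⌋ = $27,867. Book value $41,802.
Year 2: ⌊$41,802 × 200%/5⌋ = $16,720. Book value $25,082.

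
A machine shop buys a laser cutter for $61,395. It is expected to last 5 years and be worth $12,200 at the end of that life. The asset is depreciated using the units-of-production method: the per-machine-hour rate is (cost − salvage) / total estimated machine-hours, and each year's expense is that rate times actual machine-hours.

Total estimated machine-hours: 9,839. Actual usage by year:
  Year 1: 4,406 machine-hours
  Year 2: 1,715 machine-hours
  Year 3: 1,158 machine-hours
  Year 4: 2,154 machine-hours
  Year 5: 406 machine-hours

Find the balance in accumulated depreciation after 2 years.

Depreciable base = $61,395 − $12,200 = $49,195.
Rate = $49,195 / 9,839 machine-hours = $5 per machine-hour.
Year 1: 4,406 × $5 = $22,030. Book value $39,365.
Year 2: 1,715 × $5 = $8,575. Book value $30,790.
Accumulated through year 2 = $61,395 − $30,790 = $30,605.

$30,605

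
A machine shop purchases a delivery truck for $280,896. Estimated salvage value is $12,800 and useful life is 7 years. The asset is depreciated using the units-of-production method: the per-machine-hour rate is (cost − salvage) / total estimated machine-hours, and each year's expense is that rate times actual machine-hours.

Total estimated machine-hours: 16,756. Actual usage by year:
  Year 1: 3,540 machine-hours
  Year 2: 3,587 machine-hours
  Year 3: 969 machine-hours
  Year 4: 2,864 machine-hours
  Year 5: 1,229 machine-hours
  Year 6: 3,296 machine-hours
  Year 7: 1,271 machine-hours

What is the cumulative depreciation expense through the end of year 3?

Depreciable base = $280,896 − $12,800 = $268,096.
Rate = $268,096 / 16,756 machine-hours = $16 per machine-hour.
Year 1: 3,540 × $16 = $56,640. Book value $224,256.
Year 2: 3,587 × $16 = $57,392. Book value $166,864.
Year 3: 969 × $16 = $15,504. Book value $151,360.
Accumulated through year 3 = $280,896 − $151,360 = $129,536.

$129,536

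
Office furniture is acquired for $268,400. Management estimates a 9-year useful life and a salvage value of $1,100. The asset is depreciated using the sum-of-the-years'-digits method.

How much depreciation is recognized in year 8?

Depreciable base = $268,400 − $1,100 = $267,300.
Sum of the years' digits = 9+8+7+6+5+4+3+2+1 = 45.
Year 1: $267,300 × 9/45 = $53,460. Book value $214,940.
Year 2: $267,300 × 8/45 = $47,520. Book value $167,420.
Year 3: $267,300 × 7/45 = $41,580. Book value $125,840.
Year 4: $267,300 × 6/45 = $35,640. Book value $90,200.
Year 5: $267,300 × 5/45 = $29,700. Book value $60,500.
Year 6: $267,300 × 4/45 = $23,760. Book value $36,740.
Year 7: $267,300 × 3/45 = $17,820. Book value $18,920.
Year 8: $267,300 × 2/45 = $11,880. Book value $7,040.

$11,880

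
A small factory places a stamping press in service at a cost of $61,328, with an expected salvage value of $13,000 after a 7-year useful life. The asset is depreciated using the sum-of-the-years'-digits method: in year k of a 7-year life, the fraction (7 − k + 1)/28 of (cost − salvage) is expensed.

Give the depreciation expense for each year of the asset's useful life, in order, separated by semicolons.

$12,082; $10,356; $8,630; $6,904; $5,178; $3,452; $1,726

Depreciable base = $61,328 − $13,000 = $48,328.
Sum of the years' digits = 7+6+5+4+3+2+1 = 28.
Year 1: $48,328 × 7/28 = $12,082. Book value $49,246.
Year 2: $48,328 × 6/28 = $10,356. Book value $38,890.
Year 3: $48,328 × 5/28 = $8,630. Book value $30,260.
Year 4: $48,328 × 4/28 = $6,904. Book value $23,356.
Year 5: $48,328 × 3/28 = $5,178. Book value $18,178.
Year 6: $48,328 × 2/28 = $3,452. Book value $14,726.
Year 7: $48,328 × 1/28 = $1,726. Book value $13,000.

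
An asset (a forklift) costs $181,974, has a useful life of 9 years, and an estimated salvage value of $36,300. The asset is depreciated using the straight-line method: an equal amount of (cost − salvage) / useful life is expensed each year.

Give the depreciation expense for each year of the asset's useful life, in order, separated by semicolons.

Depreciable base = $181,974 − $36,300 = $145,674.
Annual expense = $145,674 / 9 = $16,186.
End of year 1: book value $165,788.
End of year 2: book value $149,602.
End of year 3: book value $133,416.
End of year 4: book value $117,230.
End of year 5: book value $101,044.
End of year 6: book value $84,858.
End of year 7: book value $68,672.
End of year 8: book value $52,486.
End of year 9: book value $36,300.

$16,186; $16,186; $16,186; $16,186; $16,186; $16,186; $16,186; $16,186; $16,186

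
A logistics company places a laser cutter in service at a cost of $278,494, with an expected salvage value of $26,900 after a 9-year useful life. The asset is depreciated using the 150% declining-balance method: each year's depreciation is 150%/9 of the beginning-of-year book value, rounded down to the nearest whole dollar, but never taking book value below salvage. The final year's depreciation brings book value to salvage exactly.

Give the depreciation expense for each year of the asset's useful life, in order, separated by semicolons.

$46,415; $38,679; $32,233; $26,861; $22,384; $18,653; $15,544; $12,954; $37,871

Depreciable base = $278,494 − $26,900 = $251,594.
Year 1: ⌊$278,494 × 150%/9⌋ = $46,415. Book value $232,079.
Year 2: ⌊$232,079 × 150%/9⌋ = $38,679. Book value $193,400.
Year 3: ⌊$193,400 × 150%/9⌋ = $32,233. Book value $161,167.
Year 4: ⌊$161,167 × 150%/9⌋ = $26,861. Book value $134,306.
Year 5: ⌊$134,306 × 150%/9⌋ = $22,384. Book value $111,922.
Year 6: ⌊$111,922 × 150%/9⌋ = $18,653. Book value $93,269.
Year 7: ⌊$93,269 × 150%/9⌋ = $15,544. Book value $77,725.
Year 8: ⌊$77,725 × 150%/9⌋ = $12,954. Book value $64,771.
Year 9 (final): $64,771 − $26,900 = $37,871. Book value $26,900.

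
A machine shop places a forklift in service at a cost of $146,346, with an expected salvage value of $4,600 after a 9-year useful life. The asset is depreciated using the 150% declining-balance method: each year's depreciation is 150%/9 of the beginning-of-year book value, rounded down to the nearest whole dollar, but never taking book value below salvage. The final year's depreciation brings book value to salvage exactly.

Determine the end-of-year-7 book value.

$40,845

Depreciable base = $146,346 − $4,600 = $141,746.
Year 1: ⌊$146,346 × 150%/9⌋ = $24,391. Book value $121,955.
Year 2: ⌊$121,955 × 150%/9⌋ = $20,325. Book value $101,630.
Year 3: ⌊$101,630 × 150%/9⌋ = $16,938. Book value $84,692.
Year 4: ⌊$84,692 × 150%/9⌋ = $14,115. Book value $70,577.
Year 5: ⌊$70,577 × 150%/9⌋ = $11,762. Book value $58,815.
Year 6: ⌊$58,815 × 150%/9⌋ = $9,802. Book value $49,013.
Year 7: ⌊$49,013 × 150%/9⌋ = $8,168. Book value $40,845.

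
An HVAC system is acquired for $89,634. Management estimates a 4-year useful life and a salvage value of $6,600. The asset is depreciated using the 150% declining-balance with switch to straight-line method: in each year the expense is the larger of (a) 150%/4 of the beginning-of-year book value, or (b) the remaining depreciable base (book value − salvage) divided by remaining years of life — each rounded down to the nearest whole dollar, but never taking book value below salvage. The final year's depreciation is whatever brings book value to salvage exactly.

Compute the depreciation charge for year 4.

Depreciable base = $89,634 − $6,600 = $83,034.
Year 1: DB = ⌊$89,634 × 150%/4⌋ = $33,612; SL = ⌊$83,034/4⌋ = $20,758 → take DB $33,612. Book value $56,022.
Year 2: DB = ⌊$56,022 × 150%/4⌋ = $21,008; SL = ⌊$49,422/3⌋ = $16,474 → take DB $21,008. Book value $35,014.
Year 3: DB = ⌊$35,014 × 150%/4⌋ = $13,130; SL = ⌊$28,414/2⌋ = $14,207 → take SL $14,207. Book value $20,807.
Year 4 (final): $20,807 − $6,600 = $14,207. Book value $6,600.

$14,207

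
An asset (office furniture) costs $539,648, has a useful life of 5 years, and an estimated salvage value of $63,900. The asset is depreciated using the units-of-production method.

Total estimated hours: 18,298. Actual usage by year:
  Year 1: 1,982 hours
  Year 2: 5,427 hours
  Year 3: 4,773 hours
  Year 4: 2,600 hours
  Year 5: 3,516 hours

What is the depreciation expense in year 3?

Depreciable base = $539,648 − $63,900 = $475,748.
Rate = $475,748 / 18,298 hours = $26 per hour.
Year 1: 1,982 × $26 = $51,532. Book value $488,116.
Year 2: 5,427 × $26 = $141,102. Book value $347,014.
Year 3: 4,773 × $26 = $124,098. Book value $222,916.

$124,098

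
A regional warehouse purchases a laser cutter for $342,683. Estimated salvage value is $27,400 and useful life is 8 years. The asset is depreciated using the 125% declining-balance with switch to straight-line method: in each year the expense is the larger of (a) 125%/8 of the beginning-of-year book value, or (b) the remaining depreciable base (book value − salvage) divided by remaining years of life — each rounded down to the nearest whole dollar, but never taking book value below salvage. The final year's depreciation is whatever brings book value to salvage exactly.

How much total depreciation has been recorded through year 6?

$243,905

Depreciable base = $342,683 − $27,400 = $315,283.
Year 1: DB = ⌊$342,683 × 125%/8⌋ = $53,544; SL = ⌊$315,283/8⌋ = $39,410 → take DB $53,544. Book value $289,139.
Year 2: DB = ⌊$289,139 × 125%/8⌋ = $45,177; SL = ⌊$261,739/7⌋ = $37,391 → take DB $45,177. Book value $243,962.
Year 3: DB = ⌊$243,962 × 125%/8⌋ = $38,119; SL = ⌊$216,562/6⌋ = $36,093 → take DB $38,119. Book value $205,843.
Year 4: DB = ⌊$205,843 × 125%/8⌋ = $32,162; SL = ⌊$178,443/5⌋ = $35,688 → take SL $35,688. Book value $170,155.
Year 5: DB = ⌊$170,155 × 125%/8⌋ = $26,586; SL = ⌊$142,755/4⌋ = $35,688 → take SL $35,688. Book value $134,467.
Year 6: DB = ⌊$134,467 × 125%/8⌋ = $21,010; SL = ⌊$107,067/3⌋ = $35,689 → take SL $35,689. Book value $98,778.
Accumulated through year 6 = $342,683 − $98,778 = $243,905.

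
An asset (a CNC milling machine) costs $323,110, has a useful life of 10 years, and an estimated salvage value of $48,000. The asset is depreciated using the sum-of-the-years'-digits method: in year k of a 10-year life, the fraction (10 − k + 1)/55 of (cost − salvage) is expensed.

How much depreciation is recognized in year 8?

$15,006

Depreciable base = $323,110 − $48,000 = $275,110.
Sum of the years' digits = 10+9+8+7+6+5+4+3+2+1 = 55.
Year 1: $275,110 × 10/55 = $50,020. Book value $273,090.
Year 2: $275,110 × 9/55 = $45,018. Book value $228,072.
Year 3: $275,110 × 8/55 = $40,016. Book value $188,056.
Year 4: $275,110 × 7/55 = $35,014. Book value $153,042.
Year 5: $275,110 × 6/55 = $30,012. Book value $123,030.
Year 6: $275,110 × 5/55 = $25,010. Book value $98,020.
Year 7: $275,110 × 4/55 = $20,008. Book value $78,012.
Year 8: $275,110 × 3/55 = $15,006. Book value $63,006.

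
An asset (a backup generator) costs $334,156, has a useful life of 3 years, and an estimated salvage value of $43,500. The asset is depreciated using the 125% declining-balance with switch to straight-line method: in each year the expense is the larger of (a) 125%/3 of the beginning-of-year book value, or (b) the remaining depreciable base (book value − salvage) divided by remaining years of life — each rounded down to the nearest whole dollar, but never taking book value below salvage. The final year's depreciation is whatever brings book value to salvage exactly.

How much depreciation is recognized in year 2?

$81,218

Depreciable base = $334,156 − $43,500 = $290,656.
Year 1: DB = ⌊$334,156 × 125%/3⌋ = $139,231; SL = ⌊$290,656/3⌋ = $96,885 → take DB $139,231. Book value $194,925.
Year 2: DB = ⌊$194,925 × 125%/3⌋ = $81,218; SL = ⌊$151,425/2⌋ = $75,712 → take DB $81,218. Book value $113,707.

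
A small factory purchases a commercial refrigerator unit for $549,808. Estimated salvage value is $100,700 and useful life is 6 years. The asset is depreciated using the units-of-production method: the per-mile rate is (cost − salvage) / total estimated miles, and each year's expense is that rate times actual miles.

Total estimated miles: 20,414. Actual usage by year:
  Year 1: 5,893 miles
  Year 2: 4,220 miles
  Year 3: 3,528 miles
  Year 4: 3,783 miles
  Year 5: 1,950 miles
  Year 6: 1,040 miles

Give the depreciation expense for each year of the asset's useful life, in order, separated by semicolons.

Depreciable base = $549,808 − $100,700 = $449,108.
Rate = $449,108 / 20,414 miles = $22 per mile.
Year 1: 5,893 × $22 = $129,646. Book value $420,162.
Year 2: 4,220 × $22 = $92,840. Book value $327,322.
Year 3: 3,528 × $22 = $77,616. Book value $249,706.
Year 4: 3,783 × $22 = $83,226. Book value $166,480.
Year 5: 1,950 × $22 = $42,900. Book value $123,580.
Year 6: 1,040 × $22 = $22,880. Book value $100,700.

$129,646; $92,840; $77,616; $83,226; $42,900; $22,880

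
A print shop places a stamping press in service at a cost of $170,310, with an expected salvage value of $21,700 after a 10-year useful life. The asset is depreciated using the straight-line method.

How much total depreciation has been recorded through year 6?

$89,166

Depreciable base = $170,310 − $21,700 = $148,610.
Annual expense = $148,610 / 10 = $14,861.
End of year 1: book value $155,449.
End of year 2: book value $140,588.
End of year 3: book value $125,727.
End of year 4: book value $110,866.
End of year 5: book value $96,005.
End of year 6: book value $81,144.
Accumulated through year 6 = $170,310 − $81,144 = $89,166.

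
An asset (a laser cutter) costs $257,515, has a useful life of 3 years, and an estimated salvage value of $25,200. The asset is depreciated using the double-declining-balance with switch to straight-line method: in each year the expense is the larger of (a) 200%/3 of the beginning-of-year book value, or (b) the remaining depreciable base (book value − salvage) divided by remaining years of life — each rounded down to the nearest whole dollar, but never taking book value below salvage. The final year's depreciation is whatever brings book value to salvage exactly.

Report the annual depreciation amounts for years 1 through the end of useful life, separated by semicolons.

Depreciable base = $257,515 − $25,200 = $232,315.
Year 1: DB = ⌊$257,515 × 200%/3⌋ = $171,676; SL = ⌊$232,315/3⌋ = $77,438 → take DB $171,676. Book value $85,839.
Year 2: DB = ⌊$85,839 × 200%/3⌋ = $57,226; SL = ⌊$60,639/2⌋ = $30,319 → take DB $57,226. Book value $28,613.
Year 3 (final): $28,613 − $25,200 = $3,413. Book value $25,200.

$171,676; $57,226; $3,413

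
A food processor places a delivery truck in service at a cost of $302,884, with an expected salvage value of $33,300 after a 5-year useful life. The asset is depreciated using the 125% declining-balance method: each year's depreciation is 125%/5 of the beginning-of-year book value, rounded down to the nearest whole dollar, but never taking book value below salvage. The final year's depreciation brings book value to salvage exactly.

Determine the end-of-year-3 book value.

$127,780

Depreciable base = $302,884 − $33,300 = $269,584.
Year 1: ⌊$302,884 × 125%/5⌋ = $75,721. Book value $227,163.
Year 2: ⌊$227,163 × 125%/5⌋ = $56,790. Book value $170,373.
Year 3: ⌊$170,373 × 125%/5⌋ = $42,593. Book value $127,780.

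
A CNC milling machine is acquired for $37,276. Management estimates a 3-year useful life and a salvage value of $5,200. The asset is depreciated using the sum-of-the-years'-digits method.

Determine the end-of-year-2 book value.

$10,546

Depreciable base = $37,276 − $5,200 = $32,076.
Sum of the years' digits = 3+2+1 = 6.
Year 1: $32,076 × 3/6 = $16,038. Book value $21,238.
Year 2: $32,076 × 2/6 = $10,692. Book value $10,546.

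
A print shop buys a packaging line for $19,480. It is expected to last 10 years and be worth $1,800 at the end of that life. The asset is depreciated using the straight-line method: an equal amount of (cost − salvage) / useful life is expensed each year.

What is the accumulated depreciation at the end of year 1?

$1,768

Depreciable base = $19,480 − $1,800 = $17,680.
Annual expense = $17,680 / 10 = $1,768.
End of year 1: book value $17,712.
Accumulated through year 1 = $19,480 − $17,712 = $1,768.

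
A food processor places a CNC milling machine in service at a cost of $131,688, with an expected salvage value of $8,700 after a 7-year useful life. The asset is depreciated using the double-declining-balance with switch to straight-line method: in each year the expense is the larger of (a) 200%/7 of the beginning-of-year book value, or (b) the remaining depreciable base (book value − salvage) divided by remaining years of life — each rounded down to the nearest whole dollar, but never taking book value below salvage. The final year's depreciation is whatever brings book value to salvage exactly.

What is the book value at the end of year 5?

Depreciable base = $131,688 − $8,700 = $122,988.
Year 1: DB = ⌊$131,688 × 200%/7⌋ = $37,625; SL = ⌊$122,988/7⌋ = $17,569 → take DB $37,625. Book value $94,063.
Year 2: DB = ⌊$94,063 × 200%/7⌋ = $26,875; SL = ⌊$85,363/6⌋ = $14,227 → take DB $26,875. Book value $67,188.
Year 3: DB = ⌊$67,188 × 200%/7⌋ = $19,196; SL = ⌊$58,488/5⌋ = $11,697 → take DB $19,196. Book value $47,992.
Year 4: DB = ⌊$47,992 × 200%/7⌋ = $13,712; SL = ⌊$39,292/4⌋ = $9,823 → take DB $13,712. Book value $34,280.
Year 5: DB = ⌊$34,280 × 200%/7⌋ = $9,794; SL = ⌊$25,580/3⌋ = $8,526 → take DB $9,794. Book value $24,486.

$24,486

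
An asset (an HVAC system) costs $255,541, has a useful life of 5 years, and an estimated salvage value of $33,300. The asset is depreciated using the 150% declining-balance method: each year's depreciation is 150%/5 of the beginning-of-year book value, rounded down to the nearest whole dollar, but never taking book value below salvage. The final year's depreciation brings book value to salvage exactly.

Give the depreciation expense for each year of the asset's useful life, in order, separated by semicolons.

$76,662; $53,663; $37,564; $26,295; $28,057

Depreciable base = $255,541 − $33,300 = $222,241.
Year 1: ⌊$255,541 × 150%/5⌋ = $76,662. Book value $178,879.
Year 2: ⌊$178,879 × 150%/5⌋ = $53,663. Book value $125,216.
Year 3: ⌊$125,216 × 150%/5⌋ = $37,564. Book value $87,652.
Year 4: ⌊$87,652 × 150%/5⌋ = $26,295. Book value $61,357.
Year 5 (final): $61,357 − $33,300 = $28,057. Book value $33,300.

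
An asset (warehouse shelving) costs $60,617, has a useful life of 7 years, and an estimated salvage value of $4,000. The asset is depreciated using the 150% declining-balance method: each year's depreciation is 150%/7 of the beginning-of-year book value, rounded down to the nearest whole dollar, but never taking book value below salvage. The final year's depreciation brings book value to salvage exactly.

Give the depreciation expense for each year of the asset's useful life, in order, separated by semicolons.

$12,989; $10,206; $8,019; $6,300; $4,950; $3,889; $10,264

Depreciable base = $60,617 − $4,000 = $56,617.
Year 1: ⌊$60,617 × 150%/7⌋ = $12,989. Book value $47,628.
Year 2: ⌊$47,628 × 150%/7⌋ = $10,206. Book value $37,422.
Year 3: ⌊$37,422 × 150%/7⌋ = $8,019. Book value $29,403.
Year 4: ⌊$29,403 × 150%/7⌋ = $6,300. Book value $23,103.
Year 5: ⌊$23,103 × 150%/7⌋ = $4,950. Book value $18,153.
Year 6: ⌊$18,153 × 150%/7⌋ = $3,889. Book value $14,264.
Year 7 (final): $14,264 − $4,000 = $10,264. Book value $4,000.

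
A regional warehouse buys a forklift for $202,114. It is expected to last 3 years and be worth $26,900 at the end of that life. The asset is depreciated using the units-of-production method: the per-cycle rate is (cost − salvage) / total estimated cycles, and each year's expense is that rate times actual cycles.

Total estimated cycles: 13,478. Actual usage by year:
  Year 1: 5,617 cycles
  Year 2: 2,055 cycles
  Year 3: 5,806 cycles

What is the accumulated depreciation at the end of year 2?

$99,736

Depreciable base = $202,114 − $26,900 = $175,214.
Rate = $175,214 / 13,478 cycles = $13 per cycle.
Year 1: 5,617 × $13 = $73,021. Book value $129,093.
Year 2: 2,055 × $13 = $26,715. Book value $102,378.
Accumulated through year 2 = $202,114 − $102,378 = $99,736.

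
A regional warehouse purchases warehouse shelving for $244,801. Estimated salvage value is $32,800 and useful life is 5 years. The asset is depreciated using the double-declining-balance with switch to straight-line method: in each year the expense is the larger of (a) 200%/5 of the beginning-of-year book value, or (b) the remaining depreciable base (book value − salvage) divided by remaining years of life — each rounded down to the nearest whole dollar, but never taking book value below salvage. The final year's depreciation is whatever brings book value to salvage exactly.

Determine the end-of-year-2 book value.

$88,129

Depreciable base = $244,801 − $32,800 = $212,001.
Year 1: DB = ⌊$244,801 × 200%/5⌋ = $97,920; SL = ⌊$212,001/5⌋ = $42,400 → take DB $97,920. Book value $146,881.
Year 2: DB = ⌊$146,881 × 200%/5⌋ = $58,752; SL = ⌊$114,081/4⌋ = $28,520 → take DB $58,752. Book value $88,129.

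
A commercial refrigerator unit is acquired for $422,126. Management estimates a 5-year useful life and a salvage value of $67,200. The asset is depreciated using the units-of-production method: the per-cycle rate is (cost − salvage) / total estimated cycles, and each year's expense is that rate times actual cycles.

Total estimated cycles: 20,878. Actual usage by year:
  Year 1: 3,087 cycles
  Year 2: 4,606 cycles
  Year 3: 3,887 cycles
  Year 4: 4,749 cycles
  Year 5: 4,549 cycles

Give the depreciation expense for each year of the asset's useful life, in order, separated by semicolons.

Depreciable base = $422,126 − $67,200 = $354,926.
Rate = $354,926 / 20,878 cycles = $17 per cycle.
Year 1: 3,087 × $17 = $52,479. Book value $369,647.
Year 2: 4,606 × $17 = $78,302. Book value $291,345.
Year 3: 3,887 × $17 = $66,079. Book value $225,266.
Year 4: 4,749 × $17 = $80,733. Book value $144,533.
Year 5: 4,549 × $17 = $77,333. Book value $67,200.

$52,479; $78,302; $66,079; $80,733; $77,333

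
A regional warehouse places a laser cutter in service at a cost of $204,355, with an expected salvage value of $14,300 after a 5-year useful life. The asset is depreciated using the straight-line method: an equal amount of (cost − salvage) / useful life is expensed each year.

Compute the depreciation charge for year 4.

Depreciable base = $204,355 − $14,300 = $190,055.
Annual expense = $190,055 / 5 = $38,011.

$38,011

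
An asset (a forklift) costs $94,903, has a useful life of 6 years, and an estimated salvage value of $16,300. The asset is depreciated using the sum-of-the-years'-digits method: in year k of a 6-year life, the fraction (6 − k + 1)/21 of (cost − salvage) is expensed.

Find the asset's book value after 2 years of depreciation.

$53,730

Depreciable base = $94,903 − $16,300 = $78,603.
Sum of the years' digits = 6+5+4+3+2+1 = 21.
Year 1: $78,603 × 6/21 = $22,458. Book value $72,445.
Year 2: $78,603 × 5/21 = $18,715. Book value $53,730.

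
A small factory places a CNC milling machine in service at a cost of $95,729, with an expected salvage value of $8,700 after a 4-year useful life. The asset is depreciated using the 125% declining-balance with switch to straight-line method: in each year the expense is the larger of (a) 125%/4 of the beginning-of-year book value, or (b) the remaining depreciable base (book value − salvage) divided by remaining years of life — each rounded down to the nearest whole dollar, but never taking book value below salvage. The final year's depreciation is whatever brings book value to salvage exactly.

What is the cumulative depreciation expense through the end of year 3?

Depreciable base = $95,729 − $8,700 = $87,029.
Year 1: DB = ⌊$95,729 × 125%/4⌋ = $29,915; SL = ⌊$87,029/4⌋ = $21,757 → take DB $29,915. Book value $65,814.
Year 2: DB = ⌊$65,814 × 125%/4⌋ = $20,566; SL = ⌊$57,114/3⌋ = $19,038 → take DB $20,566. Book value $45,248.
Year 3: DB = ⌊$45,248 × 125%/4⌋ = $14,140; SL = ⌊$36,548/2⌋ = $18,274 → take SL $18,274. Book value $26,974.
Accumulated through year 3 = $95,729 − $26,974 = $68,755.

$68,755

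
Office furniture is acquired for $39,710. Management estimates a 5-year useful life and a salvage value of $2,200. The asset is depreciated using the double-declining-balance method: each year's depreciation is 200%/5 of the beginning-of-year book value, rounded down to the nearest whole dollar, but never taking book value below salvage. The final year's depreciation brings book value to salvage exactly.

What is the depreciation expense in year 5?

Depreciable base = $39,710 − $2,200 = $37,510.
Year 1: ⌊$39,710 × 200%/5⌋ = $15,884. Book value $23,826.
Year 2: ⌊$23,826 × 200%/5⌋ = $9,530. Book value $14,296.
Year 3: ⌊$14,296 × 200%/5⌋ = $5,718. Book value $8,578.
Year 4: ⌊$8,578 × 200%/5⌋ = $3,431. Book value $5,147.
Year 5 (final): $5,147 − $2,200 = $2,947. Book value $2,200.

$2,947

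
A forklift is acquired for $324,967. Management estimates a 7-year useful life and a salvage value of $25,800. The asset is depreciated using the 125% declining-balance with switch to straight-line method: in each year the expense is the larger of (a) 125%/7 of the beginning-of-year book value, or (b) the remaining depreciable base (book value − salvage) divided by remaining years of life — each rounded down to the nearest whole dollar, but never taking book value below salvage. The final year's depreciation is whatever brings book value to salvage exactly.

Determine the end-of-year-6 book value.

$64,379

Depreciable base = $324,967 − $25,800 = $299,167.
Year 1: DB = ⌊$324,967 × 125%/7⌋ = $58,029; SL = ⌊$299,167/7⌋ = $42,738 → take DB $58,029. Book value $266,938.
Year 2: DB = ⌊$266,938 × 125%/7⌋ = $47,667; SL = ⌊$241,138/6⌋ = $40,189 → take DB $47,667. Book value $219,271.
Year 3: DB = ⌊$219,271 × 125%/7⌋ = $39,155; SL = ⌊$193,471/5⌋ = $38,694 → take DB $39,155. Book value $180,116.
Year 4: DB = ⌊$180,116 × 125%/7⌋ = $32,163; SL = ⌊$154,316/4⌋ = $38,579 → take SL $38,579. Book value $141,537.
Year 5: DB = ⌊$141,537 × 125%/7⌋ = $25,274; SL = ⌊$115,737/3⌋ = $38,579 → take SL $38,579. Book value $102,958.
Year 6: DB = ⌊$102,958 × 125%/7⌋ = $18,385; SL = ⌊$77,158/2⌋ = $38,579 → take SL $38,579. Book value $64,379.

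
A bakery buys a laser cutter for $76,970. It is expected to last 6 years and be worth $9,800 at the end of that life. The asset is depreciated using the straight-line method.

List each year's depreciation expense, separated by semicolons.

Depreciable base = $76,970 − $9,800 = $67,170.
Annual expense = $67,170 / 6 = $11,195.
End of year 1: book value $65,775.
End of year 2: book value $54,580.
End of year 3: book value $43,385.
End of year 4: book value $32,190.
End of year 5: book value $20,995.
End of year 6: book value $9,800.

$11,195; $11,195; $11,195; $11,195; $11,195; $11,195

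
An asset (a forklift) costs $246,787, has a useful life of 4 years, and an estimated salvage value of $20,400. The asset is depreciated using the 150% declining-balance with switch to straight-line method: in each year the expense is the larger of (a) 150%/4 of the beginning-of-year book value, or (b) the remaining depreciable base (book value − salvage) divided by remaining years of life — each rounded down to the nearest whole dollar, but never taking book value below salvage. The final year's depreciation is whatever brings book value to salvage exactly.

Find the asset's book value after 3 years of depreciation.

Depreciable base = $246,787 − $20,400 = $226,387.
Year 1: DB = ⌊$246,787 × 150%/4⌋ = $92,545; SL = ⌊$226,387/4⌋ = $56,596 → take DB $92,545. Book value $154,242.
Year 2: DB = ⌊$154,242 × 150%/4⌋ = $57,840; SL = ⌊$133,842/3⌋ = $44,614 → take DB $57,840. Book value $96,402.
Year 3: DB = ⌊$96,402 × 150%/4⌋ = $36,150; SL = ⌊$76,002/2⌋ = $38,001 → take SL $38,001. Book value $58,401.

$58,401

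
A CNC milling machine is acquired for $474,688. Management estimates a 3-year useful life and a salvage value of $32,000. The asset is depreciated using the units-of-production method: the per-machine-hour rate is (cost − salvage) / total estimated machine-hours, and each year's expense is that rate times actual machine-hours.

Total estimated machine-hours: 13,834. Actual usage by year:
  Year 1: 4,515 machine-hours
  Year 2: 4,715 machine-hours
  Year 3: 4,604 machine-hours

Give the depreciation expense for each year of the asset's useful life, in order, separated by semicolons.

$144,480; $150,880; $147,328

Depreciable base = $474,688 − $32,000 = $442,688.
Rate = $442,688 / 13,834 machine-hours = $32 per machine-hour.
Year 1: 4,515 × $32 = $144,480. Book value $330,208.
Year 2: 4,715 × $32 = $150,880. Book value $179,328.
Year 3: 4,604 × $32 = $147,328. Book value $32,000.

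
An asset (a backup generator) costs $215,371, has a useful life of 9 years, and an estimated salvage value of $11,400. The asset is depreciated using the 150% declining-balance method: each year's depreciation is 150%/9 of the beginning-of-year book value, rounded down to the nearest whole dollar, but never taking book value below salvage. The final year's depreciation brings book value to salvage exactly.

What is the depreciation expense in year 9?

Depreciable base = $215,371 − $11,400 = $203,971.
Year 1: ⌊$215,371 × 150%/9⌋ = $35,895. Book value $179,476.
Year 2: ⌊$179,476 × 150%/9⌋ = $29,912. Book value $149,564.
Year 3: ⌊$149,564 × 150%/9⌋ = $24,927. Book value $124,637.
Year 4: ⌊$124,637 × 150%/9⌋ = $20,772. Book value $103,865.
Year 5: ⌊$103,865 × 150%/9⌋ = $17,310. Book value $86,555.
Year 6: ⌊$86,555 × 150%/9⌋ = $14,425. Book value $72,130.
Year 7: ⌊$72,130 × 150%/9⌋ = $12,021. Book value $60,109.
Year 8: ⌊$60,109 × 150%/9⌋ = $10,018. Book value $50,091.
Year 9 (final): $50,091 − $11,400 = $38,691. Book value $11,400.

$38,691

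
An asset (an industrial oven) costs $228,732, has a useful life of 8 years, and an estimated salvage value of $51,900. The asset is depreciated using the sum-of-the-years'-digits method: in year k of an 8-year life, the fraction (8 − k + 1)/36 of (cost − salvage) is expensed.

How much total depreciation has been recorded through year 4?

$127,712

Depreciable base = $228,732 − $51,900 = $176,832.
Sum of the years' digits = 8+7+6+5+4+3+2+1 = 36.
Year 1: $176,832 × 8/36 = $39,296. Book value $189,436.
Year 2: $176,832 × 7/36 = $34,384. Book value $155,052.
Year 3: $176,832 × 6/36 = $29,472. Book value $125,580.
Year 4: $176,832 × 5/36 = $24,560. Book value $101,020.
Accumulated through year 4 = $228,732 − $101,020 = $127,712.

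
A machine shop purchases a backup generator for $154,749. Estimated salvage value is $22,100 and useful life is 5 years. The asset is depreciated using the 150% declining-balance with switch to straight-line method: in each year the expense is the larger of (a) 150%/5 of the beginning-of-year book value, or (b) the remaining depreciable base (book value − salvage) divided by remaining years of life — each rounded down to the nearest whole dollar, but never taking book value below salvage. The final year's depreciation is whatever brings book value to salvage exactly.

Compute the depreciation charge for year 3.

$22,748

Depreciable base = $154,749 − $22,100 = $132,649.
Year 1: DB = ⌊$154,749 × 150%/5⌋ = $46,424; SL = ⌊$132,649/5⌋ = $26,529 → take DB $46,424. Book value $108,325.
Year 2: DB = ⌊$108,325 × 150%/5⌋ = $32,497; SL = ⌊$86,225/4⌋ = $21,556 → take DB $32,497. Book value $75,828.
Year 3: DB = ⌊$75,828 × 150%/5⌋ = $22,748; SL = ⌊$53,728/3⌋ = $17,909 → take DB $22,748. Book value $53,080.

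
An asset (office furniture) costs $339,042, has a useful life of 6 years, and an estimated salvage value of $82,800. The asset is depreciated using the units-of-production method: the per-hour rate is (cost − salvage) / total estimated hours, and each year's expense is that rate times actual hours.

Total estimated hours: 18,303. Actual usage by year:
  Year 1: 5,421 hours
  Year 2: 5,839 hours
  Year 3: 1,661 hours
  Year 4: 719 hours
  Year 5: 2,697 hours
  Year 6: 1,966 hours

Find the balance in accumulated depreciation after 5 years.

$228,718

Depreciable base = $339,042 − $82,800 = $256,242.
Rate = $256,242 / 18,303 hours = $14 per hour.
Year 1: 5,421 × $14 = $75,894. Book value $263,148.
Year 2: 5,839 × $14 = $81,746. Book value $181,402.
Year 3: 1,661 × $14 = $23,254. Book value $158,148.
Year 4: 719 × $14 = $10,066. Book value $148,082.
Year 5: 2,697 × $14 = $37,758. Book value $110,324.
Accumulated through year 5 = $339,042 − $110,324 = $228,718.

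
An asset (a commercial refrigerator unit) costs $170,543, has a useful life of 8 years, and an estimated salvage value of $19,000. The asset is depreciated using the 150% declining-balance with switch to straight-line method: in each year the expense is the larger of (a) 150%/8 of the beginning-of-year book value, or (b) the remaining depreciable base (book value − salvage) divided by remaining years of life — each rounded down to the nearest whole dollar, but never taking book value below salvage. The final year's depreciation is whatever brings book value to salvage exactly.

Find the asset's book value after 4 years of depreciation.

$74,326

Depreciable base = $170,543 − $19,000 = $151,543.
Year 1: DB = ⌊$170,543 × 150%/8⌋ = $31,976; SL = ⌊$151,543/8⌋ = $18,942 → take DB $31,976. Book value $138,567.
Year 2: DB = ⌊$138,567 × 150%/8⌋ = $25,981; SL = ⌊$119,567/7⌋ = $17,081 → take DB $25,981. Book value $112,586.
Year 3: DB = ⌊$112,586 × 150%/8⌋ = $21,109; SL = ⌊$93,586/6⌋ = $15,597 → take DB $21,109. Book value $91,477.
Year 4: DB = ⌊$91,477 × 150%/8⌋ = $17,151; SL = ⌊$72,477/5⌋ = $14,495 → take DB $17,151. Book value $74,326.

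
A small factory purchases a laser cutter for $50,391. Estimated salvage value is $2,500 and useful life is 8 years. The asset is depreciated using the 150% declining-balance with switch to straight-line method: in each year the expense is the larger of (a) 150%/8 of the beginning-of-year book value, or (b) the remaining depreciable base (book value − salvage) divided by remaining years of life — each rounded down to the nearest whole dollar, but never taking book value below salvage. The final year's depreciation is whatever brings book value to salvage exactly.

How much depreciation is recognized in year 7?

$4,866

Depreciable base = $50,391 − $2,500 = $47,891.
Year 1: DB = ⌊$50,391 × 150%/8⌋ = $9,448; SL = ⌊$47,891/8⌋ = $5,986 → take DB $9,448. Book value $40,943.
Year 2: DB = ⌊$40,943 × 150%/8⌋ = $7,676; SL = ⌊$38,443/7⌋ = $5,491 → take DB $7,676. Book value $33,267.
Year 3: DB = ⌊$33,267 × 150%/8⌋ = $6,237; SL = ⌊$30,767/6⌋ = $5,127 → take DB $6,237. Book value $27,030.
Year 4: DB = ⌊$27,030 × 150%/8⌋ = $5,068; SL = ⌊$24,530/5⌋ = $4,906 → take DB $5,068. Book value $21,962.
Year 5: DB = ⌊$21,962 × 150%/8⌋ = $4,117; SL = ⌊$19,462/4⌋ = $4,865 → take SL $4,865. Book value $17,097.
Year 6: DB = ⌊$17,097 × 150%/8⌋ = $3,205; SL = ⌊$14,597/3⌋ = $4,865 → take SL $4,865. Book value $12,232.
Year 7: DB = ⌊$12,232 × 150%/8⌋ = $2,293; SL = ⌊$9,732/2⌋ = $4,866 → take SL $4,866. Book value $7,366.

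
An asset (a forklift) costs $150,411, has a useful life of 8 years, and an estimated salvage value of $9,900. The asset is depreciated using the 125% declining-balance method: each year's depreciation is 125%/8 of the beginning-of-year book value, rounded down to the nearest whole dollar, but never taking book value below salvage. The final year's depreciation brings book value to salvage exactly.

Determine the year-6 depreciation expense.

$10,050

Depreciable base = $150,411 − $9,900 = $140,511.
Year 1: ⌊$150,411 × 125%/8⌋ = $23,501. Book value $126,910.
Year 2: ⌊$126,910 × 125%/8⌋ = $19,829. Book value $107,081.
Year 3: ⌊$107,081 × 125%/8⌋ = $16,731. Book value $90,350.
Year 4: ⌊$90,350 × 125%/8⌋ = $14,117. Book value $76,233.
Year 5: ⌊$76,233 × 125%/8⌋ = $11,911. Book value $64,322.
Year 6: ⌊$64,322 × 125%/8⌋ = $10,050. Book value $54,272.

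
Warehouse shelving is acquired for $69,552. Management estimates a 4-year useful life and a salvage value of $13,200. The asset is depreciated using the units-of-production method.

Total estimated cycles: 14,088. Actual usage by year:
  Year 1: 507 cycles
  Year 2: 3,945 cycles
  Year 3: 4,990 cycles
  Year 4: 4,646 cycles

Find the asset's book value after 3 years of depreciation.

Depreciable base = $69,552 − $13,200 = $56,352.
Rate = $56,352 / 14,088 cycles = $4 per cycle.
Year 1: 507 × $4 = $2,028. Book value $67,524.
Year 2: 3,945 × $4 = $15,780. Book value $51,744.
Year 3: 4,990 × $4 = $19,960. Book value $31,784.

$31,784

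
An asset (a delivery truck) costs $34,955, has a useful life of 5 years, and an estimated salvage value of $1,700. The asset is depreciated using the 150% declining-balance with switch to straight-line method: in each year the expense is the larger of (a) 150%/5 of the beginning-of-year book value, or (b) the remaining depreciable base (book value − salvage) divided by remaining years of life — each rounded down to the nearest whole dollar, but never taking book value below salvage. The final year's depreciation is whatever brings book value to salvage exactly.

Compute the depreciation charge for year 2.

Depreciable base = $34,955 − $1,700 = $33,255.
Year 1: DB = ⌊$34,955 × 150%/5⌋ = $10,486; SL = ⌊$33,255/5⌋ = $6,651 → take DB $10,486. Book value $24,469.
Year 2: DB = ⌊$24,469 × 150%/5⌋ = $7,340; SL = ⌊$22,769/4⌋ = $5,692 → take DB $7,340. Book value $17,129.

$7,340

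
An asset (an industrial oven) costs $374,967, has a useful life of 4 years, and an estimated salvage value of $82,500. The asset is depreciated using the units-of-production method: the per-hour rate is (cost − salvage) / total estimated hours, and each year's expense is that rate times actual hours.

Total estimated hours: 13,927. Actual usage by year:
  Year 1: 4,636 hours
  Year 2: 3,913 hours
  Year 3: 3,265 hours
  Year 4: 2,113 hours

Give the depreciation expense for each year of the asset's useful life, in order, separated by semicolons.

$97,356; $82,173; $68,565; $44,373

Depreciable base = $374,967 − $82,500 = $292,467.
Rate = $292,467 / 13,927 hours = $21 per hour.
Year 1: 4,636 × $21 = $97,356. Book value $277,611.
Year 2: 3,913 × $21 = $82,173. Book value $195,438.
Year 3: 3,265 × $21 = $68,565. Book value $126,873.
Year 4: 2,113 × $21 = $44,373. Book value $82,500.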